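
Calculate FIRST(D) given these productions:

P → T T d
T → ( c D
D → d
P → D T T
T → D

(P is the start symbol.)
From D → d:
  - d is a terminal: add 'd' and stop

Collecting: FIRST(D) = { 'd' }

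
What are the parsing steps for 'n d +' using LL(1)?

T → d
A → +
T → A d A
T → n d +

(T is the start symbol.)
Stack is shown with the top on the left.

Stack    Input    Action
------------------------
T $      n d + $  output T → n d +
n d + $  n d + $  match 'n'
d + $    d + $    match 'd'
+ $      + $      match '+'
$        $        accept

The string is accepted.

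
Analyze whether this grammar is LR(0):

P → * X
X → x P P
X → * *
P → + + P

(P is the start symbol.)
Augment with P' → P and build the canonical LR(0) collection (I0 = CLOSURE({[P' → . P]}), then GOTO on every symbol after a dot until no new states appear). It has 12 states:
  I0: { [P → . * X], [P → . + + P], [P' → . P] }  — shift
  I1: { [P → * . X], [X → . * *], [X → . x P P] }  — shift
  I2: { [P → + . + P] }  — shift
  I3: { [P' → P .] }  — accept
  I4: { [P → + + . P], [P → . * X], [P → . + + P] }  — shift
  I5: { [P → + + P .] }  — reduce
  I6: { [X → * . *] }  — shift
  I7: { [P → * X .] }  — reduce
  I8: { [P → . * X], [P → . + + P], [X → x . P P] }  — shift
  I9: { [P → . * X], [P → . + + P], [X → x P . P] }  — shift
  I10: { [X → x P P .] }  — reduce
  I11: { [X → * * .] }  — reduce

Every state is either a pure shift/goto state or contains exactly one complete item and nothing to shift — no conflicts. The grammar is LR(0).

Answer: Yes, the grammar is LR(0)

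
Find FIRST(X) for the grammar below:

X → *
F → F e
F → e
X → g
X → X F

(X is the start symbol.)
To compute FIRST(X), examine every production with X on the left-hand side, reading each right-hand side left to right until a non-nullable symbol is reached.

From X → *:
  - '*' is a terminal: add '*' and stop
From X → g:
  - g is a terminal: add 'g' and stop
From X → X F:
  - X is the symbol being defined: contributes nothing new
    X is not nullable, so stop

Collecting: FIRST(X) = { '*', 'g' }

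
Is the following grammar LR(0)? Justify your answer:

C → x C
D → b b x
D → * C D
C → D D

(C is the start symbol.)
A grammar is LR(0) if no state in the canonical LR(0) collection has:
  - both a shift item (dot before a terminal) and a complete item (shift-reduce conflict), or
  - two or more complete items (reduce-reduce conflict; the accept item [C' → C .] counts as a complete item here).

Augment with C' → C and build the canonical LR(0) collection (I0 = CLOSURE({[C' → . C]}), then GOTO on every symbol after a dot until no new states appear). It has 12 states:
  I0: { [C → . D D], [C → . x C], [C' → . C], [D → . * C D], [D → . b b x] }  — shift
  I1: { [C → . D D], [C → . x C], [D → * . C D], [D → . * C D], [D → . b b x] }  — shift
  I2: { [C' → C .] }  — accept
  I3: { [C → D . D], [D → . * C D], [D → . b b x] }  — shift
  I4: { [D → b . b x] }  — shift
  I5: { [C → . D D], [C → . x C], [C → x . C], [D → . * C D], [D → . b b x] }  — shift
  I6: { [C → x C .] }  — reduce
  I7: { [D → b b . x] }  — shift
  I8: { [D → b b x .] }  — reduce
  I9: { [C → D D .] }  — reduce
  I10: { [D → * C . D], [D → . * C D], [D → . b b x] }  — shift
  I11: { [D → * C D .] }  — reduce

Every state is either a pure shift/goto state or contains exactly one complete item and nothing to shift — no conflicts. The grammar is LR(0).

Answer: Yes, the grammar is LR(0)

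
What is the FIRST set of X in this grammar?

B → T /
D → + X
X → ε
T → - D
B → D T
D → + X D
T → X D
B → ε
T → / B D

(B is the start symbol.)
To compute FIRST(X), examine every production with X on the left-hand side, reading each right-hand side left to right until a non-nullable symbol is reached.

From X → ε:
  - ε-production, so ε ∈ FIRST(X)

Collecting: FIRST(X) = { ε }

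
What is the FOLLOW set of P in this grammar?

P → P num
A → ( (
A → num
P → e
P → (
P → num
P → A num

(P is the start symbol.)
{ $, 'num' }

P is the start symbol, so $ ∈ FOLLOW(P).
In P → P num: P is followed by num, add FIRST(num) \ {ε} = { 'num' }

Taking the union: FOLLOW(P) = { $, 'num' }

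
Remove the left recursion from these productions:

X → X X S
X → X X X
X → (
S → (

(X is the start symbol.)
X is directly left-recursive. The standard transformation for
  A → A α₁ | ... | A α_m | β₁ | ... | β_n
is
  A  → β₁ A' | ... | β_n A'
  A' → α₁ A' | ... | α_m A' | ε

X → ( becomes X → ( X'
X → X X S becomes X' → X S X'
X → X X X becomes X' → X X X'
Add X' → ε

Productions for other non-terminals are unchanged:
  S → (

Resulting grammar:
X → ( X'
X' → X S X'
X' → X X X'
X' → ε
S → (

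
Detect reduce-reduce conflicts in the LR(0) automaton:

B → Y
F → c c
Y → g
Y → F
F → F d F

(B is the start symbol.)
A reduce-reduce conflict occurs when an LR(0) state has two complete items [A → α .] and [B → β .] — both call for a reduction, and with no lookahead the parser cannot choose between them.

Augment with B' → B and build the canonical LR(0) collection (I0 = CLOSURE({[B' → . B]}), then GOTO on every symbol after a dot until no new states appear). It has 9 states:
  I0: { [B → . Y], [B' → . B], [F → . F d F], [F → . c c], [Y → . F], [Y → . g] }  — shift
  I1: { [B' → B .] }  — accept
  I2: { [F → F . d F], [Y → F .] }  — shift, reduce
  I3: { [B → Y .] }  — reduce
  I4: { [F → c . c] }  — shift
  I5: { [Y → g .] }  — reduce
  I6: { [F → c c .] }  — reduce
  I7: { [F → . F d F], [F → . c c], [F → F d . F] }  — shift
  I8: { [F → F . d F], [F → F d F .] }  — shift, reduce

No state contains more than one complete item.

Answer: No reduce-reduce conflicts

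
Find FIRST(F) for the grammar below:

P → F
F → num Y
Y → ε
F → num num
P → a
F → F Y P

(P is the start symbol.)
{ 'num' }

To compute FIRST(F), examine every production with F on the left-hand side, reading each right-hand side left to right until a non-nullable symbol is reached.

From F → num Y:
  - num is a terminal: add 'num' and stop
From F → num num:
  - num is a terminal: add 'num' and stop
From F → F Y P:
  - F is the symbol being defined: contributes nothing new
    F is not nullable, so stop

Collecting: FIRST(F) = { 'num' }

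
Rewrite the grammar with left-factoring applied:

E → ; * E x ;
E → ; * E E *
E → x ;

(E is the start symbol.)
E → ; * E E'
E' → x ;
E' → E *
E → x ;

Left-factoring transforms A → αβ₁ | αβ₂ into A → αA' and A' → β₁ | β₂
(α is the longest common prefix among the alternatives). Repeat until
no nonterminal has two alternatives with a common prefix.

Round 1: E has alternatives sharing prefix '; * E'. Introduce E': E → ; * E E'
  Add: E' → x ;
  Add: E' → E *

No remaining common prefixes — done.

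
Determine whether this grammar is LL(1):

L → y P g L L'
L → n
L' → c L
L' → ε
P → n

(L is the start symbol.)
No. Predict set conflict for L': { 'c' }

A grammar is LL(1) if for each non-terminal N with multiple productions, the predict sets of those productions are pairwise disjoint, where PREDICT(N → α) = (FIRST(α) \ {ε}) ∪ (FOLLOW(N) if α ⇒* ε).

Relevant sets:
  FOLLOW(L') = { $, 'c' }

For L:
  PREDICT(L → y P g L L') = { 'y' }
  PREDICT(L → n) = { 'n' }
For L':
  PREDICT(L' → c L) = { 'c' }
  PREDICT(L' → ε) = { $, 'c' }
P has a single production, so nothing to check there.

Conflict found: Predict set conflict for L': { 'c' }
The grammar is NOT LL(1).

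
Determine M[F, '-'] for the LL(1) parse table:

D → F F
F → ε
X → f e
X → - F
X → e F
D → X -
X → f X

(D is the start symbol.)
F → ε

To find M[F, '-'], we find productions for F where '-' is in the predict set (PREDICT(N → α) = (FIRST(α) \ {ε}) ∪ (FOLLOW(N) if α ⇒* ε)).

Relevant sets:
  FOLLOW(F) = { $, '-' }

F → ε: PREDICT = { $, '-' }
  '-' is in predict set, so this production goes in M[F, '-']

M[F, '-'] = F → ε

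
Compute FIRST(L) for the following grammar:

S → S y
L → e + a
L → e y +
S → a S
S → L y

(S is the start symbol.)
{ 'e' }

To compute FIRST(L), examine every production with L on the left-hand side, reading each right-hand side left to right until a non-nullable symbol is reached.

From L → e + a:
  - e is a terminal: add 'e' and stop
From L → e y +:
  - e is a terminal: add 'e' and stop

Collecting: FIRST(L) = { 'e' }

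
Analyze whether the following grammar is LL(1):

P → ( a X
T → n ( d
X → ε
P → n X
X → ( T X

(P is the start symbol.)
Yes, the grammar is LL(1).

A grammar is LL(1) if for each non-terminal N with multiple productions, the predict sets of those productions are pairwise disjoint, where PREDICT(N → α) = (FIRST(α) \ {ε}) ∪ (FOLLOW(N) if α ⇒* ε).

Relevant sets:
  FOLLOW(X) = { $ }

For P:
  PREDICT(P → '(' a X) = { '(' }
  PREDICT(P → n X) = { 'n' }
For X:
  PREDICT(X → ε) = { $ }
  PREDICT(X → '(' T X) = { '(' }
T has a single production, so nothing to check there.

All predict sets are disjoint. The grammar IS LL(1).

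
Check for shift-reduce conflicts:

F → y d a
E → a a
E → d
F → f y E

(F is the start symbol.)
No shift-reduce conflicts

Augment with F' → F and build the canonical LR(0) collection (I0 = CLOSURE({[F' → . F]}), then GOTO on every symbol after a dot until no new states appear). It has 11 states:
  I0: { [F → . f y E], [F → . y d a], [F' → . F] }  — shift
  I1: { [F' → F .] }  — accept
  I2: { [F → f . y E] }  — shift
  I3: { [F → y . d a] }  — shift
  I4: { [F → y d . a] }  — shift
  I5: { [F → y d a .] }  — reduce
  I6: { [E → . a a], [E → . d], [F → f y . E] }  — shift
  I7: { [F → f y E .] }  — reduce
  I8: { [E → a . a] }  — shift
  I9: { [E → d .] }  — reduce
  I10: { [E → a a .] }  — reduce

No state contains both a complete item and a shift item.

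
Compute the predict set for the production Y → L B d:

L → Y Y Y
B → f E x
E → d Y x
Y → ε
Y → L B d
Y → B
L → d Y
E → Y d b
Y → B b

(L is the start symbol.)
PREDICT(Y → L B d) = (FIRST(RHS) \ {ε}) ∪ (FOLLOW(Y) if ε ∈ FIRST(RHS), i.e. RHS ⇒* ε)
FIRST(L) = { 'd', 'f', ε }
FIRST(B) = { 'f' }
FIRST(L B d) = { 'd', 'f' }
ε ∉ FIRST(L B d), so FOLLOW(Y) is not added.
PREDICT(Y → L B d) = { 'd', 'f' }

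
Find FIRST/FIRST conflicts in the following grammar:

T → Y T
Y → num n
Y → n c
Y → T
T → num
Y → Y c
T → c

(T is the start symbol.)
A FIRST/FIRST conflict occurs when two productions N → α and N → β for the same non-terminal have FIRST(α) ∩ FIRST(β) ≠ ∅ (with ε ∈ FIRST of a nullable right-hand side, so two nullable alternatives also conflict).

FIRST sets of the non-terminals at (or reachable through a nullable prefix from) the front of some alternative:
  FIRST(Y) = { 'c', 'n', 'num' }
  FIRST(T) = { 'c', 'n', 'num' }

Productions for T:
  T → Y T: FIRST = { 'c', 'n', 'num' }
  T → num: FIRST = { 'num' }
  T → c: FIRST = { 'c' }
Productions for Y:
  Y → num n: FIRST = { 'num' }
  Y → n c: FIRST = { 'n' }
  Y → T: FIRST = { 'c', 'n', 'num' }
  Y → Y c: FIRST = { 'c', 'n', 'num' }

Conflict for T: T → Y T and T → num
  Overlap: { 'num' }
Conflict for T: T → Y T and T → c
  Overlap: { 'c' }
Conflict for Y: Y → num n and Y → T
  Overlap: { 'num' }
Conflict for Y: Y → num n and Y → Y c
  Overlap: { 'num' }
Conflict for Y: Y → n c and Y → T
  Overlap: { 'n' }
Conflict for Y: Y → n c and Y → Y c
  Overlap: { 'n' }
Conflict for Y: Y → T and Y → Y c
  Overlap: { 'c', 'n', 'num' }

Answer: Yes. T → Y T / T → num on { 'num' }; T → Y T / T → c on { 'c' }; Y → num n / Y → T on { 'num' }; Y → num n / Y → Y c on { 'num' }; Y → n c / Y → T on { 'n' }; Y → n c / Y → Y c on { 'n' }; Y → T / Y → Y c on { 'c', 'n', 'num' }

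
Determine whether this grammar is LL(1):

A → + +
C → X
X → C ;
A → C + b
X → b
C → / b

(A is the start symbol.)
Relevant sets:
  FIRST(C) = { '/', 'b' }
  FIRST(X) = { '/', 'b' }

For A:
  PREDICT(A → '+' '+') = { '+' }
  PREDICT(A → C '+' b) = { '/', 'b' }
For C:
  PREDICT(C → X) = { '/', 'b' }
  PREDICT(C → '/' b) = { '/' }
For X:
  PREDICT(X → C ';') = { '/', 'b' }
  PREDICT(X → b) = { 'b' }

Conflict found: Predict set conflict for C: { '/' }
The grammar is NOT LL(1).

Answer: No. Predict set conflict for C: { '/' }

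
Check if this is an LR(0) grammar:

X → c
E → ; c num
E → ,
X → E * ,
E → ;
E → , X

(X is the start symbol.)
Augment with X' → X and build the canonical LR(0) collection (I0 = CLOSURE({[X' → . X]}), then GOTO on every symbol after a dot until no new states appear). It has 11 states:
  I0: { [E → . , X], [E → . ,], [E → . ; c num], [E → . ;], [X → . E * ,], [X → . c], [X' → . X] }  — shift
  I1: { [E → , . X], [E → , .], [E → . , X], [E → . ,], [E → . ; c num], [E → . ;], [X → . E * ,], [X → . c] }  — shift, reduce
  I2: { [E → ; . c num], [E → ; .] }  — shift, reduce
  I3: { [X → E . * ,] }  — shift
  I4: { [X' → X .] }  — accept
  I5: { [X → c .] }  — reduce
  I6: { [X → E * . ,] }  — shift
  I7: { [X → E * , .] }  — reduce
  I8: { [E → ; c . num] }  — shift
  I9: { [E → ; c num .] }  — reduce
  I10: { [E → , X .] }  — reduce

Conflict in state I1:
  Shift-reduce conflict between [E → , .] and [E → . ,]
So the grammar is NOT LR(0).

Answer: No. Shift-reduce conflict between [E → , .] and [E → . ,]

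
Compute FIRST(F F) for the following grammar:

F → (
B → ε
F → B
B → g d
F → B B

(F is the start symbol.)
{ '(', 'g', ε }

FIRST sets of the non-terminals involved (from the grammar, by fixed-point iteration):
  FIRST(F) = { '(', 'g', ε }

To compute FIRST(F F), process the symbols left to right:
Symbol F is a non-terminal. Add FIRST(F) \ {ε} = { '(', 'g' }
F is nullable (ε ∈ FIRST(F)), continue to the next symbol.
Symbol F is a non-terminal. Add FIRST(F) \ {ε} = { '(', 'g' }
F is nullable (ε ∈ FIRST(F)), continue to the next symbol.
All symbols are nullable, so ε is in the result.
FIRST(F F) = { '(', 'g', ε }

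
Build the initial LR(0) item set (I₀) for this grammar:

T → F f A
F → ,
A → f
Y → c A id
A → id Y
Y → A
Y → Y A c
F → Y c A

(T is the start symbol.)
{ [A → . f], [A → . id Y], [F → . ,], [F → . Y c A], [T → . F f A], [T' → . T], [Y → . A], [Y → . Y A c], [Y → . c A id] }

First, augment the grammar with T' → T
I₀ = CLOSURE({ [T' → . T] }):
  [T' → . T] has the dot before T: add [T → . F f A]
  [T → . F f A] has the dot before F: add [F → . ,], [F → . Y c A]
  [F → . Y c A] has the dot before Y: add [Y → . c A id], [Y → . A], [Y → . Y A c]
  [Y → . A] has the dot before A: add [A → . f], [A → . id Y]
No further items can be added.

I₀ = { [A → . f], [A → . id Y], [F → . ,], [F → . Y c A], [T → . F f A], [T' → . T], [Y → . A], [Y → . Y A c], [Y → . c A id] }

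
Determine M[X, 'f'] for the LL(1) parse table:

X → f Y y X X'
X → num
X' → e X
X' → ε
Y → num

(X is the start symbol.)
X → f Y y X X'

To find M[X, 'f'], we find productions for X where 'f' is in the predict set (PREDICT(N → α) = (FIRST(α) \ {ε}) ∪ (FOLLOW(N) if α ⇒* ε)).

X → f Y y X X': PREDICT = { 'f' }
  'f' is in predict set, so this production goes in M[X, 'f']
X → num: PREDICT = { 'num' }

M[X, 'f'] = X → f Y y X X'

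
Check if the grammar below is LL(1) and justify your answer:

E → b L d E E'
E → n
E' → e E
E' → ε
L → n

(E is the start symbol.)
No. Predict set conflict for E': { 'e' }

Relevant sets:
  FOLLOW(E') = { $, 'e' }

For E:
  PREDICT(E → b L d E E') = { 'b' }
  PREDICT(E → n) = { 'n' }
For E':
  PREDICT(E' → e E) = { 'e' }
  PREDICT(E' → ε) = { $, 'e' }
L has a single production, so nothing to check there.

Conflict found: Predict set conflict for E': { 'e' }
The grammar is NOT LL(1).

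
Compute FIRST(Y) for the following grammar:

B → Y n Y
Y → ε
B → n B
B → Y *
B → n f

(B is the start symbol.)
{ ε }

To compute FIRST(Y), examine every production with Y on the left-hand side, reading each right-hand side left to right until a non-nullable symbol is reached.

From Y → ε:
  - ε-production, so ε ∈ FIRST(Y)

Collecting: FIRST(Y) = { ε }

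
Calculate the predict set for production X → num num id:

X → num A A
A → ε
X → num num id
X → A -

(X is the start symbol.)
{ 'num' }

PREDICT(X → num num id) = (FIRST(RHS) \ {ε}) ∪ (FOLLOW(X) if ε ∈ FIRST(RHS), i.e. RHS ⇒* ε)
FIRST(num num id) = { 'num' }
ε ∉ FIRST(num num id), so FOLLOW(X) is not added.
PREDICT(X → num num id) = { 'num' }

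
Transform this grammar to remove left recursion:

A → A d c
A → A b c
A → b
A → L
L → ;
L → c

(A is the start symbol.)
A is directly left-recursive. The standard transformation for
  A → A α₁ | ... | A α_m | β₁ | ... | β_n
is
  A  → β₁ A' | ... | β_n A'
  A' → α₁ A' | ... | α_m A' | ε

A → b becomes A → b A'
A → L becomes A → L A'
A → A d c becomes A' → d c A'
A → A b c becomes A' → b c A'
Add A' → ε

Productions for other non-terminals are unchanged:
  L → ;
  L → c

Resulting grammar:
A → b A'
A → L A'
A' → d c A'
A' → b c A'
A' → ε
L → ;
L → c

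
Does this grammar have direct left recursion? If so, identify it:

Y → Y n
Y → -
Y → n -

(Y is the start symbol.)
Direct left recursion occurs when N → N α for some non-terminal N (the right-hand side begins with the left-hand side itself).

Y → Y n: LEFT RECURSIVE (starts with Y)
Y → -: starts with '-'
Y → n -: starts with n

The grammar has direct left recursion on: Y.

Answer: Yes, Y is left-recursive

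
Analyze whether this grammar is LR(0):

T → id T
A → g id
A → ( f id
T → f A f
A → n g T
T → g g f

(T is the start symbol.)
Yes, the grammar is LR(0)

A grammar is LR(0) if no state in the canonical LR(0) collection has:
  - both a shift item (dot before a terminal) and a complete item (shift-reduce conflict), or
  - two or more complete items (reduce-reduce conflict; the accept item [T' → T .] counts as a complete item here).

Augment with T' → T and build the canonical LR(0) collection (I0 = CLOSURE({[T' → . T]}), then GOTO on every symbol after a dot until no new states appear). It has 18 states:
  I0: { [T → . f A f], [T → . g g f], [T → . id T], [T' → . T] }  — shift
  I1: { [T' → T .] }  — accept
  I2: { [A → . ( f id], [A → . g id], [A → . n g T], [T → f . A f] }  — shift
  I3: { [T → g . g f] }  — shift
  I4: { [T → . f A f], [T → . g g f], [T → . id T], [T → id . T] }  — shift
  I5: { [T → id T .] }  — reduce
  I6: { [T → g g . f] }  — shift
  I7: { [T → g g f .] }  — reduce
  I8: { [A → ( . f id] }  — shift
  I9: { [T → f A . f] }  — shift
  I10: { [A → g . id] }  — shift
  I11: { [A → n . g T] }  — shift
  I12: { [A → n g . T], [T → . f A f], [T → . g g f], [T → . id T] }  — shift
  I13: { [A → n g T .] }  — reduce
  I14: { [A → g id .] }  — reduce
  I15: { [T → f A f .] }  — reduce
  I16: { [A → ( f . id] }  — shift
  I17: { [A → ( f id .] }  — reduce

Every state is either a pure shift/goto state or contains exactly one complete item and nothing to shift — no conflicts. The grammar is LR(0).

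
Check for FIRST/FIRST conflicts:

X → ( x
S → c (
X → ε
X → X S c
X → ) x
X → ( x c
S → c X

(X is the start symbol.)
Yes. X → '(' x / X → X S c on { '(' }; X → '(' x / X → '(' x c on { '(' }; X → X S c / X → ')' x on { ')' }; X → X S c / X → '(' x c on { '(' }; S → c '(' / S → c X on { 'c' }

FIRST sets of the non-terminals at (or reachable through a nullable prefix from) the front of some alternative:
  FIRST(X) = { '(', ')', 'c', ε }
  FIRST(S) = { 'c' }

Productions for X:
  X → ( x: FIRST = { '(' }
  X → ε: FIRST = { ε }
  X → X S c: FIRST = { '(', ')', 'c' }
  X → ) x: FIRST = { ')' }
  X → ( x c: FIRST = { '(' }
Productions for S:
  S → c (: FIRST = { 'c' }
  S → c X: FIRST = { 'c' }

Conflict for X: X → ( x and X → X S c
  Overlap: { '(' }
Conflict for X: X → ( x and X → ( x c
  Overlap: { '(' }
Conflict for X: X → X S c and X → ) x
  Overlap: { ')' }
Conflict for X: X → X S c and X → ( x c
  Overlap: { '(' }
Conflict for S: S → c ( and S → c X
  Overlap: { 'c' }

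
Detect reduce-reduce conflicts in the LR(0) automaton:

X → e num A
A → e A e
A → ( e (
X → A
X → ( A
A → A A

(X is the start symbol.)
No reduce-reduce conflicts

Augment with X' → X and build the canonical LR(0) collection (I0 = CLOSURE({[X' → . X]}), then GOTO on every symbol after a dot until no new states appear). It has 17 states:
  I0: { [A → . ( e (], [A → . A A], [A → . e A e], [X → . ( A], [X → . A], [X → . e num A], [X' → . X] }  — shift
  I1: { [A → ( . e (], [A → . ( e (], [A → . A A], [A → . e A e], [X → ( . A] }  — shift
  I2: { [A → . ( e (], [A → . A A], [A → . e A e], [A → A . A], [X → A .] }  — shift, reduce
  I3: { [X' → X .] }  — accept
  I4: { [A → . ( e (], [A → . A A], [A → . e A e], [A → e . A e], [X → e . num A] }  — shift
  I5: { [A → ( . e (] }  — shift
  I6: { [A → . ( e (], [A → . A A], [A → . e A e], [A → A . A], [A → e A . e] }  — shift
  I7: { [A → . ( e (], [A → . A A], [A → . e A e], [A → e . A e] }  — shift
  I8: { [A → . ( e (], [A → . A A], [A → . e A e], [X → e num . A] }  — shift
  I9: { [A → . ( e (], [A → . A A], [A → . e A e], [A → A . A], [X → e num A .] }  — shift, reduce
  I10: { [A → . ( e (], [A → . A A], [A → . e A e], [A → A . A], [A → A A .] }  — shift, reduce
  I11: { [A → . ( e (], [A → . A A], [A → . e A e], [A → e . A e], [A → e A e .] }  — shift, reduce
  I12: { [A → ( e . (] }  — shift
  I13: { [A → ( e ( .] }  — reduce
  I14: { [A → . ( e (], [A → . A A], [A → . e A e], [A → A . A], [X → ( A .] }  — shift, reduce
  I15: { [A → ( e . (], [A → . ( e (], [A → . A A], [A → . e A e], [A → e . A e] }  — shift
  I16: { [A → ( . e (], [A → ( e ( .] }  — shift, reduce

No state contains more than one complete item.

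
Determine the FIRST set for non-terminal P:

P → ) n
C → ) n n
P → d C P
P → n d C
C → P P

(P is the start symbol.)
{ ')', 'd', 'n' }

To compute FIRST(P), examine every production with P on the left-hand side, reading each right-hand side left to right until a non-nullable symbol is reached.

From P → ) n:
  - ')' is a terminal: add ')' and stop
From P → d C P:
  - d is a terminal: add 'd' and stop
From P → n d C:
  - n is a terminal: add 'n' and stop

Collecting: FIRST(P) = { ')', 'd', 'n' }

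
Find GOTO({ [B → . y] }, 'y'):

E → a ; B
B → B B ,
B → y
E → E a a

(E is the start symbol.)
{ [B → y .] }

GOTO(I, 'y') = CLOSURE({ [A → αX.β] : [A → α.Xβ] ∈ I, X = 'y' })

Items with dot before 'y', with the dot advanced:
  [B → . y] → [B → y .]
Closure adds nothing (no advanced item has the dot before a non-terminal).

GOTO = { [B → y .] }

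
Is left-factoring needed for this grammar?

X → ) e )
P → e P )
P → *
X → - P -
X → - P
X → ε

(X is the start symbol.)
Left-factoring is needed when two productions for the same non-terminal
share a common prefix on the right-hand side.

Productions for X:
  X → ) e )
  X → - P -
  X → - P
  X → ε
Productions for P:
  P → e P )
  P → *

Found common prefix '- P' in productions for X

Answer: Yes, X has productions with common prefix '- P'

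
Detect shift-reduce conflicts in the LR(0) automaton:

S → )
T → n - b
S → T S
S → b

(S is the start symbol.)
A shift-reduce conflict occurs when an LR(0) state has both:
  - a complete (reduce) item [A → α .] (dot at the end), and
  - a shift item [B → β . c γ] (dot before a terminal).

Augment with S' → S and build the canonical LR(0) collection (I0 = CLOSURE({[S' → . S]}), then GOTO on every symbol after a dot until no new states appear). It has 9 states:
  I0: { [S → . )], [S → . T S], [S → . b], [S' → . S], [T → . n - b] }  — shift
  I1: { [S → ) .] }  — reduce
  I2: { [S' → S .] }  — accept
  I3: { [S → . )], [S → . T S], [S → . b], [S → T . S], [T → . n - b] }  — shift
  I4: { [S → b .] }  — reduce
  I5: { [T → n . - b] }  — shift
  I6: { [T → n - . b] }  — shift
  I7: { [T → n - b .] }  — reduce
  I8: { [S → T S .] }  — reduce

No state contains both a complete item and a shift item.

Answer: No shift-reduce conflicts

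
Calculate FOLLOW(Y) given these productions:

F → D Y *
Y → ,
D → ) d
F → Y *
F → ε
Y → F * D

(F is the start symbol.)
To compute FOLLOW(Y), find every occurrence of Y on a right-hand side N → α Y β: add FIRST(β) \ {ε}, and if β is empty or nullable also add FOLLOW(N). Iterate to a fixed point.

In F → D Y *: Y is followed by '*', add FIRST('*') \ {ε} = { '*' }
In F → Y *: Y is followed by '*', add FIRST('*') \ {ε} = { '*' }

Taking the union: FOLLOW(Y) = { '*' }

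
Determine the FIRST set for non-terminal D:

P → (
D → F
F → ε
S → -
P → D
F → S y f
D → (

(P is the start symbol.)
{ '(', '-', ε }

FIRST sets of the other non-terminals involved (by the same procedure, iterated to a fixed point):
  FIRST(F) = { '-', ε }

From D → F:
  - F is a non-terminal: add FIRST(F) \ {ε} = { '-' }
    F is nullable and nothing follows, so the whole right-hand side can vanish: ε ∈ FIRST(D)
From D → (:
  - '(' is a terminal: add '(' and stop

Collecting: FIRST(D) = { '(', '-', ε }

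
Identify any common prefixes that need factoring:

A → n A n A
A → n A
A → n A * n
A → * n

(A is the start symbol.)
Left-factoring is needed when two productions for the same non-terminal
share a common prefix on the right-hand side.

Productions for A:
  A → n A n A
  A → n A
  A → n A * n
  A → * n

Found common prefix 'n A' in productions for A

Answer: Yes, A has productions with common prefix 'n A'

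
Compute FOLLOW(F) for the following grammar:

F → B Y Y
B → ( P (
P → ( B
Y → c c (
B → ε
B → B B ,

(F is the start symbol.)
{ $ }

F is the start symbol, so $ ∈ FOLLOW(F).
F does not occur on any right-hand side.

Taking the union: FOLLOW(F) = { $ }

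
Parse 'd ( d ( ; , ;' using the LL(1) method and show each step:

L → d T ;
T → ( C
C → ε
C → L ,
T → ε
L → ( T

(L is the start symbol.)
Stack is shown with the top on the left.

Stack        Input            Action
------------------------------------
L $          d ( d ( ; , ; $  output L → d T ;
d T ; $      d ( d ( ; , ; $  match 'd'
T ; $        ( d ( ; , ; $    output T → ( C
( C ; $      ( d ( ; , ; $    match '('
C ; $        d ( ; , ; $      output C → L ,
L , ; $      d ( ; , ; $      output L → d T ;
d T ; , ; $  d ( ; , ; $      match 'd'
T ; , ; $    ( ; , ; $        output T → ( C
( C ; , ; $  ( ; , ; $        match '('
C ; , ; $    ; , ; $          output C → ε
; , ; $      ; , ; $          match ';'
, ; $        , ; $            match ','
; $          ; $              match ';'
$            $                accept

The string is accepted.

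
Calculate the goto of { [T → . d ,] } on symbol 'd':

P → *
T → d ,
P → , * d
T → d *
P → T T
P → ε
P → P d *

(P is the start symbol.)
{ [T → d . ,] }

GOTO(I, 'd') = CLOSURE({ [A → αX.β] : [A → α.Xβ] ∈ I, X = 'd' })

Items with dot before 'd', with the dot advanced:
  [T → . d ,] → [T → d . ,]
Closure adds nothing (no advanced item has the dot before a non-terminal).

GOTO = { [T → d . ,] }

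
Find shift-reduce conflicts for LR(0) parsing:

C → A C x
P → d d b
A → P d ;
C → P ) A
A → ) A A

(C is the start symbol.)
No shift-reduce conflicts

A shift-reduce conflict occurs when an LR(0) state has both:
  - a complete (reduce) item [A → α .] (dot at the end), and
  - a shift item [B → β . c γ] (dot before a terminal).

Augment with C' → C and build the canonical LR(0) collection (I0 = CLOSURE({[C' → . C]}), then GOTO on every symbol after a dot until no new states appear). It has 17 states:
  I0: { [A → . ) A A], [A → . P d ;], [C → . A C x], [C → . P ) A], [C' → . C], [P → . d d b] }  — shift
  I1: { [A → ) . A A], [A → . ) A A], [A → . P d ;], [P → . d d b] }  — shift
  I2: { [A → . ) A A], [A → . P d ;], [C → . A C x], [C → . P ) A], [C → A . C x], [P → . d d b] }  — shift
  I3: { [C' → C .] }  — accept
  I4: { [A → P . d ;], [C → P . ) A] }  — shift
  I5: { [P → d . d b] }  — shift
  I6: { [P → d d . b] }  — shift
  I7: { [P → d d b .] }  — reduce
  I8: { [A → . ) A A], [A → . P d ;], [C → P ) . A], [P → . d d b] }  — shift
  I9: { [A → P d . ;] }  — shift
  I10: { [A → P d ; .] }  — reduce
  I11: { [C → P ) A .] }  — reduce
  I12: { [A → P . d ;] }  — shift
  I13: { [C → A C . x] }  — shift
  I14: { [C → A C x .] }  — reduce
  I15: { [A → ) A . A], [A → . ) A A], [A → . P d ;], [P → . d d b] }  — shift
  I16: { [A → ) A A .] }  — reduce

No state contains both a complete item and a shift item.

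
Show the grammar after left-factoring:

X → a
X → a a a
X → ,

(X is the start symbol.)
Left-factoring transforms A → αβ₁ | αβ₂ into A → αA' and A' → β₁ | β₂
(α is the longest common prefix among the alternatives). Repeat until
no nonterminal has two alternatives with a common prefix.

Round 1: X has alternatives sharing prefix 'a'. Introduce X': X → a X'
  Add: X' → ε
  Add: X' → a a

No remaining common prefixes — done.

Resulting grammar:
X → a X'
X' → ε
X' → a a
X → ,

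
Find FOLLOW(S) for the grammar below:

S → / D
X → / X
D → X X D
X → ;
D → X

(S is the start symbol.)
S is the start symbol, so $ ∈ FOLLOW(S).
S does not occur on any right-hand side.

Taking the union: FOLLOW(S) = { $ }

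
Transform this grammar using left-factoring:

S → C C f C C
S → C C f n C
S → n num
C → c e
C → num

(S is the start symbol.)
S → C C f S'
S' → C C
S' → n C
S → n num
C → c e
C → num

Left-factoring transforms A → αβ₁ | αβ₂ into A → αA' and A' → β₁ | β₂
(α is the longest common prefix among the alternatives). Repeat until
no nonterminal has two alternatives with a common prefix.

Round 1: S has alternatives sharing prefix 'C C f'. Introduce S': S → C C f S'
  Add: S' → C C
  Add: S' → n C

No remaining common prefixes — done.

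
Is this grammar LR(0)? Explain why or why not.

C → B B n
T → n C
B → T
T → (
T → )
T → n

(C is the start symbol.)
A grammar is LR(0) if no state in the canonical LR(0) collection has:
  - both a shift item (dot before a terminal) and a complete item (shift-reduce conflict), or
  - two or more complete items (reduce-reduce conflict; the accept item [C' → C .] counts as a complete item here).

Augment with C' → C and build the canonical LR(0) collection (I0 = CLOSURE({[C' → . C]}), then GOTO on every symbol after a dot until no new states appear). It has 10 states:
  I0: { [B → . T], [C → . B B n], [C' → . C], [T → . (], [T → . )], [T → . n C], [T → . n] }  — shift
  I1: { [T → ( .] }  — reduce
  I2: { [T → ) .] }  — reduce
  I3: { [B → . T], [C → B . B n], [T → . (], [T → . )], [T → . n C], [T → . n] }  — shift
  I4: { [C' → C .] }  — accept
  I5: { [B → T .] }  — reduce
  I6: { [B → . T], [C → . B B n], [T → . (], [T → . )], [T → . n C], [T → . n], [T → n . C], [T → n .] }  — shift, reduce
  I7: { [T → n C .] }  — reduce
  I8: { [C → B B . n] }  — shift
  I9: { [C → B B n .] }  — reduce

Conflict in state I6:
  Shift-reduce conflict between [T → n .] and [T → . (]
So the grammar is NOT LR(0).

Answer: No. Shift-reduce conflict between [T → n .] and [T → . (]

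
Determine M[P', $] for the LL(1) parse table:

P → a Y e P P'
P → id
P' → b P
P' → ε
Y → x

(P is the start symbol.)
To find M[P', $], we find productions for P' where $ is in the predict set (PREDICT(N → α) = (FIRST(α) \ {ε}) ∪ (FOLLOW(N) if α ⇒* ε)).

Relevant sets:
  FOLLOW(P') = { $, 'b' }

P' → b P: PREDICT = { 'b' }
P' → ε: PREDICT = { $, 'b' }
  $ is in predict set, so this production goes in M[P', $]

M[P', $] = P' → ε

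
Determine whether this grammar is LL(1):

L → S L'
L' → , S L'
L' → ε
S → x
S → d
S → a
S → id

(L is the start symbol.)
Yes, the grammar is LL(1).

A grammar is LL(1) if for each non-terminal N with multiple productions, the predict sets of those productions are pairwise disjoint, where PREDICT(N → α) = (FIRST(α) \ {ε}) ∪ (FOLLOW(N) if α ⇒* ε).

Relevant sets:
  FOLLOW(L') = { $ }

For L':
  PREDICT(L' → ',' S L') = { ',' }
  PREDICT(L' → ε) = { $ }
For S:
  PREDICT(S → x) = { 'x' }
  PREDICT(S → d) = { 'd' }
  PREDICT(S → a) = { 'a' }
  PREDICT(S → id) = { 'id' }
L has a single production, so nothing to check there.

All predict sets are disjoint. The grammar IS LL(1).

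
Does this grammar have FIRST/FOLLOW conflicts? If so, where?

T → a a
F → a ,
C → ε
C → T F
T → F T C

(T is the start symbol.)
A FIRST/FOLLOW conflict occurs when a non-terminal N has a nullable alternative N → β (β ⇒* ε) and another alternative N → α with FIRST(α) ∩ FOLLOW(N) ≠ ∅: on such a lookahead the parser cannot decide between expanding α and letting N vanish via β.

Nullable non-terminals: C.
FIRST sets used below: FIRST(T) = { 'a' }

C: nullable alternative(s) C → ε; FOLLOW(C) = { $, 'a' }
  C → ε: FIRST \ {ε} = { } — this is the only nullable alternative, skip
  C → T F: FIRST \ {ε} = { 'a' } — overlaps FOLLOW(C) on { 'a' }: CONFLICT

F, T have no nullable alternative, so no FIRST/FOLLOW check is needed there.

So the grammar has 1 FIRST/FOLLOW conflict (marked CONFLICT above).

Answer: Yes. C → T F with FOLLOW(C) on { 'a' }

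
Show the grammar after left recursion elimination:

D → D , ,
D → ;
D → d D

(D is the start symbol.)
D is directly left-recursive. The standard transformation for
  A → A α₁ | ... | A α_m | β₁ | ... | β_n
is
  A  → β₁ A' | ... | β_n A'
  A' → α₁ A' | ... | α_m A' | ε

D → ; becomes D → ; D'
D → d D becomes D → d D D'
D → D , , becomes D' → , , D'
Add D' → ε

Resulting grammar:
D → ; D'
D → d D D'
D' → , , D'
D' → ε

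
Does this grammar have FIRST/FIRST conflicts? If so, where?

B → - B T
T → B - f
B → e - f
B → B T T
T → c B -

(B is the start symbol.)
A FIRST/FIRST conflict occurs when two productions N → α and N → β for the same non-terminal have FIRST(α) ∩ FIRST(β) ≠ ∅ (with ε ∈ FIRST of a nullable right-hand side, so two nullable alternatives also conflict).

FIRST sets of the non-terminals at (or reachable through a nullable prefix from) the front of some alternative:
  FIRST(B) = { '-', 'e' }

Productions for B:
  B → - B T: FIRST = { '-' }
  B → e - f: FIRST = { 'e' }
  B → B T T: FIRST = { '-', 'e' }
Productions for T:
  T → B - f: FIRST = { '-', 'e' }
  T → c B -: FIRST = { 'c' }

Conflict for B: B → - B T and B → B T T
  Overlap: { '-' }
Conflict for B: B → e - f and B → B T T
  Overlap: { 'e' }

Answer: Yes. B → '-' B T / B → B T T on { '-' }; B → e '-' f / B → B T T on { 'e' }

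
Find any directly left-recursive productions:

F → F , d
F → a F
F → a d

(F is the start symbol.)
F → F , d: LEFT RECURSIVE (starts with F)
F → a F: starts with a
F → a d: starts with a

The grammar has direct left recursion on: F.

Answer: Yes, F is left-recursive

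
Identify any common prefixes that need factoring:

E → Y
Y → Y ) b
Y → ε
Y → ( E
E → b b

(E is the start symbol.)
Left-factoring is needed when two productions for the same non-terminal
share a common prefix on the right-hand side.

Productions for E:
  E → Y
  E → b b
Productions for Y:
  Y → Y ) b
  Y → ε
  Y → ( E

No common prefixes found.

Answer: No, left-factoring is not needed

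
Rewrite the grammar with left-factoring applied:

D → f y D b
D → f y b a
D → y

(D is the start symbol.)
D → f y D'
D' → D b
D' → b a
D → y

Left-factoring transforms A → αβ₁ | αβ₂ into A → αA' and A' → β₁ | β₂
(α is the longest common prefix among the alternatives). Repeat until
no nonterminal has two alternatives with a common prefix.

Round 1: D has alternatives sharing prefix 'f y'. Introduce D': D → f y D'
  Add: D' → D b
  Add: D' → b a

No remaining common prefixes — done.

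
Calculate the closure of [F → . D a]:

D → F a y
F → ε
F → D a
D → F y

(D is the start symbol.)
{ [D → . F a y], [D → . F y], [F → . D a], [F → .] }

To compute CLOSURE, for each item [A → α.Bβ] where B is a non-terminal, add [B → .γ] for all productions B → γ; repeat for the newly added items until nothing changes.

Start with: [F → . D a]
  [F → . D a] has the dot before D: add [D → . F a y], [D → . F y]
  [D → . F a y] has the dot before F: add [F → .]
No further items can be added.

CLOSURE = { [D → . F a y], [D → . F y], [F → . D a], [F → .] }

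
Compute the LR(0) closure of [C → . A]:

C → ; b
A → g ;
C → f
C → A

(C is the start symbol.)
To compute CLOSURE, for each item [A → α.Bβ] where B is a non-terminal, add [B → .γ] for all productions B → γ; repeat for the newly added items until nothing changes.

Start with: [C → . A]
  [C → . A] has the dot before A: add [A → . g ;]
No further items can be added.

CLOSURE = { [A → . g ;], [C → . A] }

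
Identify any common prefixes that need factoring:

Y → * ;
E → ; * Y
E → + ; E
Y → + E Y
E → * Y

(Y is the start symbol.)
Left-factoring is needed when two productions for the same non-terminal
share a common prefix on the right-hand side.

Productions for Y:
  Y → * ;
  Y → + E Y
Productions for E:
  E → ; * Y
  E → + ; E
  E → * Y

No common prefixes found.

Answer: No, left-factoring is not needed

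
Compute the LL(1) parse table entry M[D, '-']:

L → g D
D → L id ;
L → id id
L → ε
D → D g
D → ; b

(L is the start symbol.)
To find M[D, '-'], we find productions for D where '-' is in the predict set (PREDICT(N → α) = (FIRST(α) \ {ε}) ∪ (FOLLOW(N) if α ⇒* ε)).

Relevant sets:
  FIRST(L) = { 'g', 'id', ε }
  FIRST(D) = { ';', 'g', 'id' }

D → L id ;: PREDICT = { 'g', 'id' }
D → D g: PREDICT = { ';', 'g', 'id' }
D → ; b: PREDICT = { ';' }

M[D, '-'] is empty (no production applies)

Answer: Empty (error entry)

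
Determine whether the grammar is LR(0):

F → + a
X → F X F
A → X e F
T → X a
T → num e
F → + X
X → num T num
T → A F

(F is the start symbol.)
Yes, the grammar is LR(0)

Augment with F' → F and build the canonical LR(0) collection (I0 = CLOSURE({[F' → . F]}), then GOTO on every symbol after a dot until no new states appear). It has 19 states:
  I0: { [F → . + X], [F → . + a], [F' → . F] }  — shift
  I1: { [F → + . X], [F → + . a], [F → . + X], [F → . + a], [X → . F X F], [X → . num T num] }  — shift
  I2: { [F' → F .] }  — accept
  I3: { [F → . + X], [F → . + a], [X → . F X F], [X → . num T num], [X → F . X F] }  — shift
  I4: { [F → + X .] }  — reduce
  I5: { [F → + a .] }  — reduce
  I6: { [A → . X e F], [F → . + X], [F → . + a], [T → . A F], [T → . X a], [T → . num e], [X → . F X F], [X → . num T num], [X → num . T num] }  — shift
  I7: { [F → . + X], [F → . + a], [T → A . F] }  — shift
  I8: { [X → num T . num] }  — shift
  I9: { [A → X . e F], [T → X . a] }  — shift
  I10: { [A → . X e F], [F → . + X], [F → . + a], [T → . A F], [T → . X a], [T → . num e], [T → num . e], [X → . F X F], [X → . num T num], [X → num . T num] }  — shift
  I11: { [T → num e .] }  — reduce
  I12: { [T → X a .] }  — reduce
  I13: { [A → X e . F], [F → . + X], [F → . + a] }  — shift
  I14: { [A → X e F .] }  — reduce
  I15: { [X → num T num .] }  — reduce
  I16: { [T → A F .] }  — reduce
  I17: { [F → . + X], [F → . + a], [X → F X . F] }  — shift
  I18: { [X → F X F .] }  — reduce

Every state is either a pure shift/goto state or contains exactly one complete item and nothing to shift — no conflicts. The grammar is LR(0).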